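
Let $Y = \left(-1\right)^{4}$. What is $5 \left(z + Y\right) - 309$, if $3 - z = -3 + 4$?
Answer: $-294$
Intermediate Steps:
$Y = 1$
$z = 2$ ($z = 3 - \left(-3 + 4\right) = 3 - 1 = 2$)
$5 \left(z + Y\right) - 309 = 5 \left(2 + 1\right) - 309 = 5 \cdot 3 - 309 = 15 - 309 = -294$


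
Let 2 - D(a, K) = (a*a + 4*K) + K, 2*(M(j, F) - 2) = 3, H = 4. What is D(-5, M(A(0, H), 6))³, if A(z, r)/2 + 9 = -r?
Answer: -531441/8 ≈ -66430.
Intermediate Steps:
A(z, r) = -18 - 2*r (A(z, r) = -18 + 2*(-r) = -18 - 2*r)
M(j, F) = 7/2 (M(j, F) = 2 + (½)*3 = 2 + 3/2 = 7/2)
D(a, K) = 2 - a² - 5*K (D(a, K) = 2 - ((a*a + 4*K) + K) = 2 - ((a² + 4*K) + K) = 2 - (a² + 5*K) = 2 + (-a² - 5*K) = 2 - a² - 5*K)
D(-5, M(A(0, H), 6))³ = (2 - 1*(-5)² - 5*7/2)³ = (2 - 1*25 - 35/2)³ = (2 - 25 - 35/2)³ = (-81/2)³ = -531441/8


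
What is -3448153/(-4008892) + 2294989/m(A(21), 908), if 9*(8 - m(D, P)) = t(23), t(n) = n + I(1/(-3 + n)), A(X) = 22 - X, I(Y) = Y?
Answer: 1656068723335627/3924705268 ≈ 4.2196e+5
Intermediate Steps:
t(n) = n + 1/(-3 + n)
m(D, P) = 979/180 (m(D, P) = 8 - (1 + 23*(-3 + 23))/(9*(-3 + 23)) = 8 - (1 + 23*20)/(9*20) = 8 - (1 + 460)/180 = 8 - 461/180 = 979/180)
-3448153/(-4008892) + 2294989/m(A(21), 908) = -3448153/(-4008892) + 2294989/(979/180) = -3448153*(-1/4008892) + 2294989*(180/979) = 3448153/4008892 + 413098020/979 = 1656068723335627/3924705268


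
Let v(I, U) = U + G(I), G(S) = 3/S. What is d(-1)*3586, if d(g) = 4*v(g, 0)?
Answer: -43032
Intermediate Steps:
v(I, U) = U + 3/I
d(g) = 12/g (d(g) = 4*(0 + 3/g) = 4*(3/g) = 12/g)
d(-1)*3586 = (12/(-1))*3586 = (12*(-1))*3586 = -12*3586 = -43032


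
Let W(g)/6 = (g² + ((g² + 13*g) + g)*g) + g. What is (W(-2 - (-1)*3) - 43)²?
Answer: 3481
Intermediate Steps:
W(g) = 6*g + 6*g² + 6*g*(g² + 14*g) (W(g) = 6*((g² + ((g² + 13*g) + g)*g) + g) = 6*((g² + (g² + 14*g)*g) + g) = 6*((g² + g*(g² + 14*g)) + g) = 6*(g + g² + g*(g² + 14*g)) = 6*g + 6*g² + 6*g*(g² + 14*g))
(W(-2 - (-1)*3) - 43)² = (6*(-2 - (-1)*3)*(1 + (-2 - (-1)*3)² + 15*(-2 - (-1)*3)) - 43)² = (6*(-2 - 1*(-3))*(1 + (-2 - 1*(-3))² + 15*(-2 - 1*(-3))) - 43)² = (6*(-2 + 3)*(1 + (-2 + 3)² + 15*(-2 + 3)) - 43)² = (6*1*(1 + 1² + 15*1) - 43)² = (6*1*(1 + 1 + 15) - 43)² = (6*1*17 - 43)² = (102 - 43)² = 59² = 3481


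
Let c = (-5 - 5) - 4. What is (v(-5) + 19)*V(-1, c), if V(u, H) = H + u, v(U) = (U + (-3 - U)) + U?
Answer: -165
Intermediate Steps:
c = -14 (c = -10 - 4 = -14)
v(U) = -3 + U
(v(-5) + 19)*V(-1, c) = ((-3 - 5) + 19)*(-14 - 1) = (-8 + 19)*(-15) = 11*(-15) = -165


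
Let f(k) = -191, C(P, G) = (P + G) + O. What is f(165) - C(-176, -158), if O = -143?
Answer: 286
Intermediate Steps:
C(P, G) = -143 + G + P (C(P, G) = (P + G) - 143 = (G + P) - 143 = -143 + G + P)
f(165) - C(-176, -158) = -191 - (-143 - 158 - 176) = -191 - 1*(-477) = -191 + 477 = 286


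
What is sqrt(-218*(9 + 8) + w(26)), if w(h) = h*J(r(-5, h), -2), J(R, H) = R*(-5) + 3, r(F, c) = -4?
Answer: 2*I*sqrt(777) ≈ 55.749*I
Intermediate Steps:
J(R, H) = 3 - 5*R (J(R, H) = -5*R + 3 = 3 - 5*R)
w(h) = 23*h (w(h) = h*(3 - 5*(-4)) = h*(3 + 20) = h*23 = 23*h)
sqrt(-218*(9 + 8) + w(26)) = sqrt(-218*(9 + 8) + 23*26) = sqrt(-218*17 + 598) = sqrt(-3706 + 598) = sqrt(-3108) = 2*I*sqrt(777)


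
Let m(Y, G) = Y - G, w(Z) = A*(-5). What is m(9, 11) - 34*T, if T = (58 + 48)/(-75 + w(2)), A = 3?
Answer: 1712/45 ≈ 38.044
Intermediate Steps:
w(Z) = -15 (w(Z) = 3*(-5) = -15)
T = -53/45 (T = (58 + 48)/(-75 - 15) = 106/(-90) = 106*(-1/90) = -53/45 ≈ -1.1778)
m(9, 11) - 34*T = (9 - 1*11) - 34*(-53/45) = (9 - 11) + 1802/45 = -2 + 1802/45 = 1712/45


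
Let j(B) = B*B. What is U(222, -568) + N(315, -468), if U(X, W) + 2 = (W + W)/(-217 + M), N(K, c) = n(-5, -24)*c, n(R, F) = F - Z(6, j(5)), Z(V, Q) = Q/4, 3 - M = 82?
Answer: 523877/37 ≈ 14159.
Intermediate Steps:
j(B) = B**2
M = -79 (M = 3 - 1*82 = 3 - 82 = -79)
Z(V, Q) = Q/4 (Z(V, Q) = Q*(1/4) = Q/4)
n(R, F) = -25/4 + F (n(R, F) = F - 5**2/4 = F - 25/4 = -25/4 + F)
N(K, c) = -121*c/4 (N(K, c) = (-25/4 - 24)*c = -121*c/4)
U(X, W) = -2 - W/148 (U(X, W) = -2 + (W + W)/(-217 - 79) = -2 + (2*W)/(-296) = -2 + (2*W)*(-1/296) = -2 - W/148)
U(222, -568) + N(315, -468) = (-2 - 1/148*(-568)) - 121/4*(-468) = (-2 + 142/37) + 14157 = 68/37 + 14157 = 523877/37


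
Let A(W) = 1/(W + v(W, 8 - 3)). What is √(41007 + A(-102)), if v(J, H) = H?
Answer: √385834766/97 ≈ 202.50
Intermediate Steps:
A(W) = 1/(5 + W) (A(W) = 1/(W + (8 - 3)) = 1/(W + 5) = 1/(5 + W))
√(41007 + A(-102)) = √(41007 + 1/(5 - 102)) = √(41007 + 1/(-97)) = √(41007 - 1/97) = √(3977678/97) = √385834766/97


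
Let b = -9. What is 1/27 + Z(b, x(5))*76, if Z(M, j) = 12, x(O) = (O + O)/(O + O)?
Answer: 24625/27 ≈ 912.04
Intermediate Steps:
x(O) = 1 (x(O) = (2*O)/((2*O)) = (2*O)*(1/(2*O)) = 1)
1/27 + Z(b, x(5))*76 = 1/27 + 12*76 = 1/27 + 912 = 24625/27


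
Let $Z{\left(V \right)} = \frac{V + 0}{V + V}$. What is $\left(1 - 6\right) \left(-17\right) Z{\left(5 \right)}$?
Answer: $\frac{85}{2} \approx 42.5$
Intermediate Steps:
$Z{\left(V \right)} = \frac{1}{2}$ ($Z{\left(V \right)} = \frac{V}{2 V} = V \frac{1}{2 V} = \frac{1}{2}$)
$\left(1 - 6\right) \left(-17\right) Z{\left(5 \right)} = \left(1 - 6\right) \left(-17\right) \frac{1}{2} = \left(-5\right) \left(-17\right) \frac{1}{2} = 85 \cdot \frac{1}{2} = \frac{85}{2}$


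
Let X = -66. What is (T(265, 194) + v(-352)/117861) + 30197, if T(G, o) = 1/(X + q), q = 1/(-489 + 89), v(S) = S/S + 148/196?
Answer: 270832786854607/8968868517 ≈ 30197.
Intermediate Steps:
v(S) = 86/49 (v(S) = 1 + 148*(1/196) = 1 + 37/49 = 86/49)
q = -1/400 (q = 1/(-400) = -1/400 ≈ -0.0025000)
T(G, o) = -400/26401 (T(G, o) = 1/(-66 - 1/400) = 1/(-26401/400) = -400/26401)
(T(265, 194) + v(-352)/117861) + 30197 = (-400/26401 + (86/49)/117861) + 30197 = (-400/26401 + (86/49)*(1/117861)) + 30197 = (-400/26401 + 86/5775189) + 30197 = -135753242/8968868517 + 30197 = 270832786854607/8968868517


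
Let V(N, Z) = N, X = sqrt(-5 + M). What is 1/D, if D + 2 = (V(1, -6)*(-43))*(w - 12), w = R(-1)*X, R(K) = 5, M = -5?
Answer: 257/363223 + 215*I*sqrt(10)/726446 ≈ 0.00070755 + 0.00093591*I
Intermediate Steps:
X = I*sqrt(10) (X = sqrt(-5 - 5) = sqrt(-10) = I*sqrt(10) ≈ 3.1623*I)
w = 5*I*sqrt(10) (w = 5*(I*sqrt(10)) = 5*I*sqrt(10) ≈ 15.811*I)
D = 514 - 215*I*sqrt(10) (D = -2 + (1*(-43))*(5*I*sqrt(10) - 12) = -2 - 43*(-12 + 5*I*sqrt(10)) = -2 + (516 - 215*I*sqrt(10)) = 514 - 215*I*sqrt(10) ≈ 514.0 - 679.89*I)
1/D = 1/(514 - 215*I*sqrt(10))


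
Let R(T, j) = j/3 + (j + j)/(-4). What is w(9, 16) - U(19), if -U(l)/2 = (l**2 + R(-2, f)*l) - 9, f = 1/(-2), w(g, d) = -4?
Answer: 4219/6 ≈ 703.17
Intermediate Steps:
f = -1/2 (f = 1*(-1/2) = -1/2 ≈ -0.50000)
R(T, j) = -j/6 (R(T, j) = j*(1/3) + (2*j)*(-1/4) = j/3 - j/2 = -j/6)
U(l) = 18 - 2*l**2 - l/6 (U(l) = -2*((l**2 + (-1/6*(-1/2))*l) - 9) = -2*((l**2 + l/12) - 9) = -2*(-9 + l**2 + l/12) = 18 - 2*l**2 - l/6)
w(9, 16) - U(19) = -4 - (18 - 2*19**2 - 1/6*19) = -4 - (18 - 2*361 - 19/6) = -4 - (18 - 722 - 19/6) = -4 - 1*(-4243/6) = -4 + 4243/6 = 4219/6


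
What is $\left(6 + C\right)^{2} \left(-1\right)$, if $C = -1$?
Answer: $-25$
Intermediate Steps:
$\left(6 + C\right)^{2} \left(-1\right) = \left(6 - 1\right)^{2} \left(-1\right) = 5^{2} \left(-1\right) = 25 \left(-1\right) = -25$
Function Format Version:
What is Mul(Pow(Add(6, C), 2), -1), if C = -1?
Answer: -25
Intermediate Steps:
Mul(Pow(Add(6, C), 2), -1) = Mul(Pow(Add(6, -1), 2), -1) = Mul(Pow(5, 2), -1) = Mul(25, -1) = -25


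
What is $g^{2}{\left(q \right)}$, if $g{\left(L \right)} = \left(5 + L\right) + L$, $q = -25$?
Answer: $2025$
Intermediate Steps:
$g{\left(L \right)} = 5 + 2 L$
$g^{2}{\left(q \right)} = \left(5 + 2 \left(-25\right)\right)^{2} = \left(5 - 50\right)^{2} = \left(-45\right)^{2} = 2025$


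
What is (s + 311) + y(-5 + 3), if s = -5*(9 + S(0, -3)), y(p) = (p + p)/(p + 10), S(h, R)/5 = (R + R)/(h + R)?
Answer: 431/2 ≈ 215.50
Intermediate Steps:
S(h, R) = 10*R/(R + h) (S(h, R) = 5*((R + R)/(h + R)) = 5*((2*R)/(R + h)) = 5*(2*R/(R + h)) = 10*R/(R + h))
y(p) = 2*p/(10 + p) (y(p) = (2*p)/(10 + p) = 2*p/(10 + p))
s = -95 (s = -5*(9 + 10*(-3)/(-3 + 0)) = -5*(9 + 10*(-3)/(-3)) = -5*(9 + 10*(-3)*(-⅓)) = -5*(9 + 10) = -5*19 = -95)
(s + 311) + y(-5 + 3) = (-95 + 311) + 2*(-5 + 3)/(10 + (-5 + 3)) = 216 + 2*(-2)/(10 - 2) = 216 + 2*(-2)/8 = 216 + 2*(-2)*(⅛) = 216 - ½ = 431/2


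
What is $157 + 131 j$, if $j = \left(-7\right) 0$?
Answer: $157$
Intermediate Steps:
$j = 0$
$157 + 131 j = 157 + 131 \cdot 0 = 157 + 0 = 157$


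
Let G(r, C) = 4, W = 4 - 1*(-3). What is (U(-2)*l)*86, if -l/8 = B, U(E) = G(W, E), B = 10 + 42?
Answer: -143104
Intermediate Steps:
W = 7 (W = 4 + 3 = 7)
B = 52
U(E) = 4
l = -416 (l = -8*52 = -416)
(U(-2)*l)*86 = (4*(-416))*86 = -1664*86 = -143104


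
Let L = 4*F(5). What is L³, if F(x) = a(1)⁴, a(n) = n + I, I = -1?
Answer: 0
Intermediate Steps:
a(n) = -1 + n (a(n) = n - 1 = -1 + n)
F(x) = 0 (F(x) = (-1 + 1)⁴ = 0⁴ = 0)
L = 0 (L = 4*0 = 0)
L³ = 0³ = 0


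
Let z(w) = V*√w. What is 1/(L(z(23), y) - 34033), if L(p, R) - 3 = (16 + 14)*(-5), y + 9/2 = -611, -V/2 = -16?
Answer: -1/34180 ≈ -2.9257e-5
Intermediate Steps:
V = 32 (V = -2*(-16) = 32)
y = -1231/2 (y = -9/2 - 611 = -1231/2 ≈ -615.50)
z(w) = 32*√w
L(p, R) = -147 (L(p, R) = 3 + (16 + 14)*(-5) = 3 + 30*(-5) = 3 - 150 = -147)
1/(L(z(23), y) - 34033) = 1/(-147 - 34033) = 1/(-34180) = -1/34180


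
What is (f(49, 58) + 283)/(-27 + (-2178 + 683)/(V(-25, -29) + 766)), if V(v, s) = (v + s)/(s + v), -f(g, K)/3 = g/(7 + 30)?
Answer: -152279/15799 ≈ -9.6385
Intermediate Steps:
f(g, K) = -3*g/37 (f(g, K) = -3*g/(7 + 30) = -3*g/37)
V(v, s) = 1 (V(v, s) = (s + v)/(s + v) = 1)
(f(49, 58) + 283)/(-27 + (-2178 + 683)/(V(-25, -29) + 766)) = (-3/37*49 + 283)/(-27 + (-2178 + 683)/(1 + 766)) = (-147/37 + 283)/(-27 - 1495/767) = 10324/(37*(-27 - 1495*1/767)) = 10324/(37*(-27 - 115/59)) = 10324/(37*(-1708/59)) = (10324/37)*(-59/1708) = -152279/15799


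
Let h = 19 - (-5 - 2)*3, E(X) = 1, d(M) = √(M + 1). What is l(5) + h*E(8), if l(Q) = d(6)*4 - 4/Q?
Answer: 196/5 + 4*√7 ≈ 49.783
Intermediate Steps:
d(M) = √(1 + M)
l(Q) = -4/Q + 4*√7 (l(Q) = √(1 + 6)*4 - 4/Q = √7*4 - 4/Q = 4*√7 - 4/Q = -4/Q + 4*√7)
h = 40 (h = 19 - (-7)*3 = 19 - 1*(-21) = 19 + 21 = 40)
l(5) + h*E(8) = (-4/5 + 4*√7) + 40*1 = (-4*⅕ + 4*√7) + 40 = (-⅘ + 4*√7) + 40 = 196/5 + 4*√7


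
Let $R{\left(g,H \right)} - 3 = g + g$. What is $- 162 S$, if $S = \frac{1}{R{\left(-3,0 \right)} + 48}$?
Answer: $- \frac{18}{5} \approx -3.6$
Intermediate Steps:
$R{\left(g,H \right)} = 3 + 2 g$ ($R{\left(g,H \right)} = 3 + \left(g + g\right) = 3 + 2 g$)
$S = \frac{1}{45}$ ($S = \frac{1}{\left(3 + 2 \left(-3\right)\right) + 48} = \frac{1}{\left(3 - 6\right) + 48} = \frac{1}{-3 + 48} = \frac{1}{45} \approx 0.022222$)
$- 162 S = \left(-162\right) \frac{1}{45} = - \frac{18}{5}$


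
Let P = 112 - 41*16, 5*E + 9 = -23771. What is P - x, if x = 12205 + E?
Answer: -7993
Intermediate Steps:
E = -4756 (E = -9/5 + (1/5)*(-23771) = -9/5 - 23771/5 = -4756)
P = -544 (P = 112 - 656 = -544)
x = 7449 (x = 12205 - 4756 = 7449)
P - x = -544 - 1*7449 = -544 - 7449 = -7993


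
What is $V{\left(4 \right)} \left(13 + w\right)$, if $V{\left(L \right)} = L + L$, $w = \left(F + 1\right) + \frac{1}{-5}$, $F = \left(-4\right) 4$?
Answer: $- \frac{88}{5} \approx -17.6$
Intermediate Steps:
$F = -16$
$w = - \frac{76}{5}$ ($w = \left(-16 + 1\right) + \frac{1}{-5} = -15 - \frac{1}{5} = - \frac{76}{5} \approx -15.2$)
$V{\left(L \right)} = 2 L$
$V{\left(4 \right)} \left(13 + w\right) = 2 \cdot 4 \left(13 - \frac{76}{5}\right) = 8 \left(- \frac{11}{5}\right) = - \frac{88}{5}$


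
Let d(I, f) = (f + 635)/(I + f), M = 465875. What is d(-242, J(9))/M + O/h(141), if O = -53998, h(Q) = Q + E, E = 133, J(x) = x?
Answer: -2930711164353/14871195875 ≈ -197.07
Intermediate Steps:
d(I, f) = (635 + f)/(I + f)
h(Q) = 133 + Q (h(Q) = Q + 133 = 133 + Q)
d(-242, J(9))/M + O/h(141) = ((635 + 9)/(-242 + 9))/465875 - 53998/(133 + 141) = (644/(-233))*(1/465875) - 53998/274 = -1/233*644*(1/465875) - 53998*1/274 = -644/233*1/465875 - 26999/137 = -644/108548875 - 26999/137 = -2930711164353/14871195875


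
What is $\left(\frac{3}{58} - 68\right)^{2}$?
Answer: $\frac{15531481}{3364} \approx 4617.0$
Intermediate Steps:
$\left(\frac{3}{58} - 68\right)^{2} = \left(- \frac{3941}{58}\right)^{2} = \frac{15531481}{3364}$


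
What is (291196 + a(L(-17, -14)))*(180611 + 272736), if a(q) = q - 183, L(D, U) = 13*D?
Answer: 131829680824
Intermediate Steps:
a(q) = -183 + q
(291196 + a(L(-17, -14)))*(180611 + 272736) = (291196 + (-183 + 13*(-17)))*(180611 + 272736) = (291196 + (-183 - 221))*453347 = (291196 - 404)*453347 = 290792*453347 = 131829680824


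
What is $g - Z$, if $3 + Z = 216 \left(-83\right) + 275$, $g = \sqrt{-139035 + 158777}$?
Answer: $17656 + \sqrt{19742} \approx 17797.0$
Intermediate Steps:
$g = \sqrt{19742} \approx 140.51$
$Z = -17656$ ($Z = -3 + \left(216 \left(-83\right) + 275\right) = -3 + \left(-17928 + 275\right) = -3 - 17653 = -17656$)
$g - Z = \sqrt{19742} - -17656 = \sqrt{19742} + 17656 = 17656 + \sqrt{19742}$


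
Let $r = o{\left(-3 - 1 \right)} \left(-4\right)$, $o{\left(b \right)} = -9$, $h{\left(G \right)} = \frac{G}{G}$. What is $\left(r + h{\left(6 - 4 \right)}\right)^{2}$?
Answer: $1369$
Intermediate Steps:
$h{\left(G \right)} = 1$
$r = 36$ ($r = \left(-9\right) \left(-4\right) = 36$)
$\left(r + h{\left(6 - 4 \right)}\right)^{2} = \left(36 + 1\right)^{2} = 37^{2} = 1369$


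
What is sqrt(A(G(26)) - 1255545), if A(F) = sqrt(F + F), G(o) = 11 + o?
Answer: sqrt(-1255545 + sqrt(74)) ≈ 1120.5*I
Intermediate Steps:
A(F) = sqrt(2)*sqrt(F) (A(F) = sqrt(2*F) = sqrt(2)*sqrt(F))
sqrt(A(G(26)) - 1255545) = sqrt(sqrt(2)*sqrt(11 + 26) - 1255545) = sqrt(sqrt(2)*sqrt(37) - 1255545) = sqrt(sqrt(74) - 1255545) = sqrt(-1255545 + sqrt(74))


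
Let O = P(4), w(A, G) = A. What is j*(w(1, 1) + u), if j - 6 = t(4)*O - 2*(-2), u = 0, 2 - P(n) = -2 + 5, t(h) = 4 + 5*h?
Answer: -14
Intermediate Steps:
P(n) = -1 (P(n) = 2 - (-2 + 5) = 2 - 1*3 = 2 - 3 = -1)
O = -1
j = -14 (j = 6 + ((4 + 5*4)*(-1) - 2*(-2)) = 6 + ((4 + 20)*(-1) + 4) = 6 + (24*(-1) + 4) = 6 + (-24 + 4) = 6 - 20 = -14)
j*(w(1, 1) + u) = -14*(1 + 0) = -14*1 = -14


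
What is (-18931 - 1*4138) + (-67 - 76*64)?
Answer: -28000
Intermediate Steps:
(-18931 - 1*4138) + (-67 - 76*64) = (-18931 - 4138) + (-67 - 4864) = -23069 - 4931 = -28000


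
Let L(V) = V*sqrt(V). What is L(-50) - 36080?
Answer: -36080 - 250*I*sqrt(2) ≈ -36080.0 - 353.55*I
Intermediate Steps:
L(V) = V**(3/2)
L(-50) - 36080 = (-50)**(3/2) - 36080 = -250*I*sqrt(2) - 36080 = -36080 - 250*I*sqrt(2)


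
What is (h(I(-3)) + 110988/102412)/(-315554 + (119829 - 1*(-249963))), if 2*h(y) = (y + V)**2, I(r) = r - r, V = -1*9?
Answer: 2129337/2777311028 ≈ 0.00076669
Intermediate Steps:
V = -9
I(r) = 0
h(y) = (-9 + y)**2/2 (h(y) = (y - 9)**2/2 = (-9 + y)**2/2)
(h(I(-3)) + 110988/102412)/(-315554 + (119829 - 1*(-249963))) = ((-9 + 0)**2/2 + 110988/102412)/(-315554 + (119829 - 1*(-249963))) = ((1/2)*(-9)**2 + 110988*(1/102412))/(-315554 + (119829 + 249963)) = ((1/2)*81 + 27747/25603)/(-315554 + 369792) = (81/2 + 27747/25603)/54238 = (2129337/51206)*(1/54238) = 2129337/2777311028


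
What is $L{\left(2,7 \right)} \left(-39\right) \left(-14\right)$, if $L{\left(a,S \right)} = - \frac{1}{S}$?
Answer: $-78$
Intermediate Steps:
$L{\left(2,7 \right)} \left(-39\right) \left(-14\right) = - \frac{1}{7} \left(-39\right) \left(-14\right) = \left(-1\right) \frac{1}{7} \left(-39\right) \left(-14\right) = \left(- \frac{1}{7}\right) \left(-39\right) \left(-14\right) = \frac{39}{7} \left(-14\right) = -78$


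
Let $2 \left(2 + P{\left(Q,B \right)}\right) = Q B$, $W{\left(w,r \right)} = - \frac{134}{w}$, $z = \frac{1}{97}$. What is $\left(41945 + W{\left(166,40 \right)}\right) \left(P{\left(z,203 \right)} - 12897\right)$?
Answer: $- \frac{4355544726852}{8051} \approx -5.4099 \cdot 10^{8}$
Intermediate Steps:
$z = \frac{1}{97} \approx 0.010309$
$P{\left(Q,B \right)} = -2 + \frac{B Q}{2}$ ($P{\left(Q,B \right)} = -2 + \frac{Q B}{2} = -2 + \frac{B Q}{2}$)
$\left(41945 + W{\left(166,40 \right)}\right) \left(P{\left(z,203 \right)} - 12897\right) = \left(41945 - \frac{134}{166}\right) \left(\left(-2 + \frac{1}{2} \cdot 203 \cdot \frac{1}{97}\right) - 12897\right) = \left(41945 - \frac{67}{83}\right) \left(\left(-2 + \frac{203}{194}\right) - 12897\right) = \left(41945 - \frac{67}{83}\right) \left(- \frac{185}{194} - 12897\right) = \frac{3481368}{83} \left(- \frac{2502203}{194}\right) = - \frac{4355544726852}{8051}$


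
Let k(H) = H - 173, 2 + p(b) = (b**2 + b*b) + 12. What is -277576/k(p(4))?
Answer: 277576/131 ≈ 2118.9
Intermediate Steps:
p(b) = 10 + 2*b**2 (p(b) = -2 + ((b**2 + b*b) + 12) = -2 + ((b**2 + b**2) + 12) = -2 + (2*b**2 + 12) = -2 + (12 + 2*b**2) = 10 + 2*b**2)
k(H) = -173 + H
-277576/k(p(4)) = -277576/(-173 + (10 + 2*4**2)) = -277576/(-173 + (10 + 2*16)) = -277576/(-173 + (10 + 32)) = -277576/(-173 + 42) = -277576/(-131) = -277576*(-1/131) = 277576/131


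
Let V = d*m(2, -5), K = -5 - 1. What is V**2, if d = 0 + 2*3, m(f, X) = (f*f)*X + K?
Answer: 24336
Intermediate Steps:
K = -6
m(f, X) = -6 + X*f**2 (m(f, X) = (f*f)*X - 6 = f**2*X - 6 = X*f**2 - 6 = -6 + X*f**2)
d = 6 (d = 0 + 6 = 6)
V = -156 (V = 6*(-6 - 5*2**2) = 6*(-6 - 5*4) = 6*(-6 - 20) = 6*(-26) = -156)
V**2 = (-156)**2 = 24336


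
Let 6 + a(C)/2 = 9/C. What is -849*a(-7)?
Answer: 86598/7 ≈ 12371.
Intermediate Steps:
a(C) = -12 + 18/C (a(C) = -12 + 2*(9/C) = -12 + 18/C)
-849*a(-7) = -849*(-12 + 18/(-7)) = -849*(-12 + 18*(-⅐)) = -849*(-12 - 18/7) = -849*(-102/7) = 86598/7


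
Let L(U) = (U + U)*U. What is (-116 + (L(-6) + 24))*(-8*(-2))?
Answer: -320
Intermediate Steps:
L(U) = 2*U**2 (L(U) = (2*U)*U = 2*U**2)
(-116 + (L(-6) + 24))*(-8*(-2)) = (-116 + (2*(-6)**2 + 24))*(-8*(-2)) = (-116 + (2*36 + 24))*16 = (-116 + (72 + 24))*16 = (-116 + 96)*16 = -20*16 = -320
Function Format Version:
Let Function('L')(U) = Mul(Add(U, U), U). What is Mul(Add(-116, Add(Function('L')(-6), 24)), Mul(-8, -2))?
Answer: -320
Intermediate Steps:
Function('L')(U) = Mul(2, Pow(U, 2)) (Function('L')(U) = Mul(Mul(2, U), U) = Mul(2, Pow(U, 2)))
Mul(Add(-116, Add(Function('L')(-6), 24)), Mul(-8, -2)) = Mul(Add(-116, Add(Mul(2, Pow(-6, 2)), 24)), Mul(-8, -2)) = Mul(Add(-116, Add(Mul(2, 36), 24)), 16) = Mul(Add(-116, Add(72, 24)), 16) = Mul(Add(-116, 96), 16) = Mul(-20, 16) = -320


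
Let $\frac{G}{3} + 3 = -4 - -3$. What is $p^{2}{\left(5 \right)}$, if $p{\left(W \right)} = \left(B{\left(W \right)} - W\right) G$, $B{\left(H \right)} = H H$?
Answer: $57600$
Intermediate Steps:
$G = -12$ ($G = -9 + 3 \left(-4 - -3\right) = -9 + 3 \left(-4 + 3\right) = -9 + 3 \left(-1\right) = -9 - 3 = -12$)
$B{\left(H \right)} = H^{2}$
$p{\left(W \right)} = - 12 W^{2} + 12 W$ ($p{\left(W \right)} = \left(W^{2} - W\right) \left(-12\right) = - 12 W^{2} + 12 W$)
$p^{2}{\left(5 \right)} = \left(12 \cdot 5 \left(1 - 5\right)\right)^{2} = \left(12 \cdot 5 \left(-4\right)\right)^{2} = \left(-240\right)^{2} = 57600$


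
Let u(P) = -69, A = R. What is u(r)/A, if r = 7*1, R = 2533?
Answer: -69/2533 ≈ -0.027240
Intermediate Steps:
r = 7
A = 2533
u(r)/A = -69/2533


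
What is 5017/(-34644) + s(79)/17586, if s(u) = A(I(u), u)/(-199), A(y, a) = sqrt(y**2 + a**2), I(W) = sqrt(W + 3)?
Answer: -5017/34644 - sqrt(6323)/3499614 ≈ -0.14484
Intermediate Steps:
I(W) = sqrt(3 + W)
A(y, a) = sqrt(a**2 + y**2)
s(u) = -sqrt(3 + u + u**2)/199 (s(u) = sqrt(u**2 + (sqrt(3 + u))**2)/(-199) = sqrt(u**2 + (3 + u))*(-1/199) = sqrt(3 + u + u**2)*(-1/199) = -sqrt(3 + u + u**2)/199)
5017/(-34644) + s(79)/17586 = 5017/(-34644) - sqrt(3 + 79 + 79**2)/199/17586 = 5017*(-1/34644) - sqrt(3 + 79 + 6241)/199*(1/17586) = -5017/34644 - sqrt(6323)/199*(1/17586) = -5017/34644 - sqrt(6323)/3499614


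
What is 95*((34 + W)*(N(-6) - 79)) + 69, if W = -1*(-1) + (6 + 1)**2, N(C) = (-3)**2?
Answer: -558531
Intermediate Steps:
N(C) = 9
W = 50 (W = 1 + 7**2 = 1 + 49 = 50)
95*((34 + W)*(N(-6) - 79)) + 69 = 95*((34 + 50)*(9 - 79)) + 69 = 95*(84*(-70)) + 69 = 95*(-5880) + 69 = -558600 + 69 = -558531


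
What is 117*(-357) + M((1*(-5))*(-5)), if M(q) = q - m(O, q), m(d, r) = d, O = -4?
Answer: -41740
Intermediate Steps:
M(q) = 4 + q (M(q) = q - 1*(-4) = q + 4 = 4 + q)
117*(-357) + M((1*(-5))*(-5)) = 117*(-357) + (4 + (1*(-5))*(-5)) = -41769 + (4 - 5*(-5)) = -41769 + (4 + 25) = -41769 + 29 = -41740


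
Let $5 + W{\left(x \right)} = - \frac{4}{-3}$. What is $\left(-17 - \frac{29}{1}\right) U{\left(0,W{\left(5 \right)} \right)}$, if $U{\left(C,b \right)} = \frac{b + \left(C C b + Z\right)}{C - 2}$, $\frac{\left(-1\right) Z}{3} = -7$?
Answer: $\frac{1196}{3} \approx 398.67$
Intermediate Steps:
$Z = 21$ ($Z = \left(-3\right) \left(-7\right) = 21$)
$W{\left(x \right)} = - \frac{11}{3}$ ($W{\left(x \right)} = -5 - \frac{4}{-3} = -5 - - \frac{4}{3} = -5 + \frac{4}{3} = - \frac{11}{3}$)
$U{\left(C,b \right)} = \frac{21 + b + b C^{2}}{-2 + C}$ ($U{\left(C,b \right)} = \frac{b + \left(C C b + 21\right)}{C - 2} = \frac{b + \left(C^{2} b + 21\right)}{-2 + C} = \frac{b + \left(b C^{2} + 21\right)}{-2 + C} = \frac{b + \left(21 + b C^{2}\right)}{-2 + C} = \frac{21 + b + b C^{2}}{-2 + C}$)
$\left(-17 - \frac{29}{1}\right) U{\left(0,W{\left(5 \right)} \right)} = \left(-17 - \frac{29}{1}\right) \frac{21 - \frac{11}{3} - \frac{11 \cdot 0^{2}}{3}}{-2 + 0} = \left(-17 - 29\right) \frac{21 - \frac{11}{3} - 0}{-2} = \left(-17 - 29\right) \left(- \frac{21 - \frac{11}{3} + 0}{2}\right) = - 46 \left(\left(- \frac{1}{2}\right) \frac{52}{3}\right) = \left(-46\right) \left(- \frac{26}{3}\right) = \frac{1196}{3}$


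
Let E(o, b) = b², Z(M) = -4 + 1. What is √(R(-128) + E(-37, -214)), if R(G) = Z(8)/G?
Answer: √11723782/16 ≈ 214.00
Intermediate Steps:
Z(M) = -3
R(G) = -3/G
√(R(-128) + E(-37, -214)) = √(-3/(-128) + (-214)²) = √(-3*(-1/128) + 45796) = √(3/128 + 45796) = √(5861891/128) = √11723782/16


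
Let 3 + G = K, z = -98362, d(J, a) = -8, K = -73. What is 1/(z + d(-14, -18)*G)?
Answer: -1/97754 ≈ -1.0230e-5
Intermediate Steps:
G = -76 (G = -3 - 73 = -76)
1/(z + d(-14, -18)*G) = 1/(-98362 - 8*(-76)) = 1/(-98362 + 608) = 1/(-97754) = -1/97754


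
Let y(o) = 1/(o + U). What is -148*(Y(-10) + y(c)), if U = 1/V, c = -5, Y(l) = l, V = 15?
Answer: 1510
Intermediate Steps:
U = 1/15 ≈ 0.066667
y(o) = 1/(1/15 + o) (y(o) = 1/(o + 1/15) = 1/(1/15 + o))
-148*(Y(-10) + y(c)) = -148*(-10 + 15/(1 + 15*(-5))) = -148*(-10 + 15/(1 - 75)) = -148*(-10 + 15/(-74)) = -148*(-10 + 15*(-1/74)) = -148*(-10 - 15/74) = -148*(-755/74) = 1510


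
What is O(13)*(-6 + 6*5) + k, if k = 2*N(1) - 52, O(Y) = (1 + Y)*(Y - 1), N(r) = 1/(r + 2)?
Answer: 11942/3 ≈ 3980.7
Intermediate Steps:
N(r) = 1/(2 + r)
O(Y) = (1 + Y)*(-1 + Y)
k = -154/3 (k = 2/(2 + 1) - 52 = 2/3 - 52 = 2*(⅓) - 52 = ⅔ - 52 = -154/3 ≈ -51.333)
O(13)*(-6 + 6*5) + k = (-1 + 13²)*(-6 + 6*5) - 154/3 = (-1 + 169)*(-6 + 30) - 154/3 = 168*24 - 154/3 = 4032 - 154/3 = 11942/3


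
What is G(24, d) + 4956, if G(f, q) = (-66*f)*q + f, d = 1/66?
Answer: 4956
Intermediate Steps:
d = 1/66 ≈ 0.015152
G(f, q) = f - 66*f*q (G(f, q) = -66*f*q + f = f - 66*f*q)
G(24, d) + 4956 = 24*(1 - 66*1/66) + 4956 = 24*(1 - 1) + 4956 = 24*0 + 4956 = 0 + 4956 = 4956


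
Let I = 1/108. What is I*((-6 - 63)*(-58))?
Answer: 667/18 ≈ 37.056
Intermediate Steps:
I = 1/108 ≈ 0.0092593
I*((-6 - 63)*(-58)) = ((-6 - 63)*(-58))/108 = (-69*(-58))/108 = (1/108)*4002 = 667/18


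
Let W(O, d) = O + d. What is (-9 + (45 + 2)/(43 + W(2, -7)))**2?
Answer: 87025/1444 ≈ 60.267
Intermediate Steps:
(-9 + (45 + 2)/(43 + W(2, -7)))**2 = (-9 + (45 + 2)/(43 + (2 - 7)))**2 = (-9 + 47/(43 - 5))**2 = (-9 + 47/38)**2 = (-295/38)**2 = 87025/1444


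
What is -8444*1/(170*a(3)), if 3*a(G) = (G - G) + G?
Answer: -4222/85 ≈ -49.671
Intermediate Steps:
a(G) = G/3 (a(G) = ((G - G) + G)/3 = (0 + G)/3 = G/3)
-8444*1/(170*a(3)) = -8444/(170*((1/3)*3)) = -8444/(170*1) = -8444/170 = -8444*1/170 = -4222/85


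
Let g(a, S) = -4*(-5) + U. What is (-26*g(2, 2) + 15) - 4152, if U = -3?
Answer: -4579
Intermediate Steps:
g(a, S) = 17 (g(a, S) = -4*(-5) - 3 = 20 - 3 = 17)
(-26*g(2, 2) + 15) - 4152 = (-26*17 + 15) - 4152 = (-442 + 15) - 4152 = -427 - 4152 = -4579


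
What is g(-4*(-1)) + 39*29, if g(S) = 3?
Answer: 1134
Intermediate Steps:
g(-4*(-1)) + 39*29 = 3 + 39*29 = 3 + 1131 = 1134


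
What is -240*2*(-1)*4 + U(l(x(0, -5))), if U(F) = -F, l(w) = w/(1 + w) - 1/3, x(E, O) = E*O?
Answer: 5761/3 ≈ 1920.3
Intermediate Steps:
l(w) = -⅓ + w/(1 + w) (l(w) = w/(1 + w) - 1*⅓ = w/(1 + w) - ⅓ = -⅓ + w/(1 + w))
-240*2*(-1)*4 + U(l(x(0, -5))) = -240*2*(-1)*4 - (-1 + 2*(0*(-5)))/(3*(1 + 0*(-5))) = -(-480)*4 - (-1 + 2*0)/(3*(1 + 0)) = -240*(-8) - (-1 + 0)/(3*1) = 1920 - (-1)/3 = 1920 - 1*(-⅓) = 1920 + ⅓ = 5761/3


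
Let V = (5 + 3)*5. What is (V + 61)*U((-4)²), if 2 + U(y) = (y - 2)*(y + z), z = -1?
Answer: 21008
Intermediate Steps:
V = 40 (V = 8*5 = 40)
U(y) = -2 + (-1 + y)*(-2 + y) (U(y) = -2 + (y - 2)*(y - 1) = -2 + (-2 + y)*(-1 + y) = -2 + (-1 + y)*(-2 + y))
(V + 61)*U((-4)²) = (40 + 61)*((-4)²*(-3 + (-4)²)) = 101*(16*(-3 + 16)) = 101*(16*13) = 101*208 = 21008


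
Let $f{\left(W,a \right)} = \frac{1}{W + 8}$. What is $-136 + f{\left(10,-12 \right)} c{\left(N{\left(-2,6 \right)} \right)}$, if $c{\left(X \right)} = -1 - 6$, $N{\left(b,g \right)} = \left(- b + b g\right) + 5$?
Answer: $- \frac{2455}{18} \approx -136.39$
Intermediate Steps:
$N{\left(b,g \right)} = 5 - b + b g$
$c{\left(X \right)} = -7$ ($c{\left(X \right)} = -1 - 6 = -7$)
$f{\left(W,a \right)} = \frac{1}{8 + W}$
$-136 + f{\left(10,-12 \right)} c{\left(N{\left(-2,6 \right)} \right)} = -136 + \frac{1}{8 + 10} \left(-7\right) = -136 + \frac{1}{18} \left(-7\right) = -136 - \frac{7}{18} = - \frac{2455}{18}$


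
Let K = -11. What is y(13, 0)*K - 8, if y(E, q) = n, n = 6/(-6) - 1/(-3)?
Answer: -2/3 ≈ -0.66667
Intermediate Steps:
n = -2/3 (n = 6*(-1/6) - 1*(-1/3) = -1 + 1/3 = -2/3 ≈ -0.66667)
y(E, q) = -2/3
y(13, 0)*K - 8 = -2/3*(-11) - 8 = 22/3 - 8 = -2/3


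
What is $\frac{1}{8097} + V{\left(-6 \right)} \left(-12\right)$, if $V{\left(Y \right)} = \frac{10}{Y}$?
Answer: $\frac{161941}{8097} \approx 20.0$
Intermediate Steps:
$\frac{1}{8097} + V{\left(-6 \right)} \left(-12\right) = \frac{1}{8097} + \frac{10}{-6} \left(-12\right) = \frac{1}{8097} + 10 \left(- \frac{1}{6}\right) \left(-12\right) = \frac{1}{8097} - -20 = \frac{1}{8097} + 20 = \frac{161941}{8097}$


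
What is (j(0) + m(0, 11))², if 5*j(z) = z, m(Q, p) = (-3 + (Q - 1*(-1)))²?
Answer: 16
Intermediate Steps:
m(Q, p) = (-2 + Q)² (m(Q, p) = (-3 + (Q + 1))² = (-3 + (1 + Q))² = (-2 + Q)²)
j(z) = z/5
(j(0) + m(0, 11))² = ((⅕)*0 + (-2 + 0)²)² = (0 + (-2)²)² = (0 + 4)² = 4² = 16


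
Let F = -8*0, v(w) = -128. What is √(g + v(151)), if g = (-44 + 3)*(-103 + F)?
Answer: 3*√455 ≈ 63.992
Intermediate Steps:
F = 0
g = 4223 (g = (-44 + 3)*(-103 + 0) = -41*(-103) = 4223)
√(g + v(151)) = √(4223 - 128) = √4095 = 3*√455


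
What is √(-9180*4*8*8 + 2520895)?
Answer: √170815 ≈ 413.30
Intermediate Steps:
√(-9180*4*8*8 + 2520895) = √(-293760*8 + 2520895) = √(-9180*256 + 2520895) = √(-2350080 + 2520895) = √170815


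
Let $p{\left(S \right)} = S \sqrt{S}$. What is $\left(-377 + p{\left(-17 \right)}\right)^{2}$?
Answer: $137216 + 12818 i \sqrt{17} \approx 1.3722 \cdot 10^{5} + 52850.0 i$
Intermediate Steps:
$p{\left(S \right)} = S^{\frac{3}{2}}$
$\left(-377 + p{\left(-17 \right)}\right)^{2} = \left(-377 + \left(-17\right)^{\frac{3}{2}}\right)^{2} = \left(-377 - 17 i \sqrt{17}\right)^{2}$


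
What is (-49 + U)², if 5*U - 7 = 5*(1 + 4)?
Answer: 45369/25 ≈ 1814.8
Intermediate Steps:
U = 32/5 (U = 7/5 + (5*(1 + 4))/5 = 7/5 + (5*5)/5 = 7/5 + (⅕)*25 = 7/5 + 5 = 32/5 ≈ 6.4000)
(-49 + U)² = (-49 + 32/5)² = (-213/5)² = 45369/25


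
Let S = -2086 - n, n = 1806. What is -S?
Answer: 3892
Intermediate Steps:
S = -3892 (S = -2086 - 1*1806 = -2086 - 1806 = -3892)
-S = -1*(-3892) = 3892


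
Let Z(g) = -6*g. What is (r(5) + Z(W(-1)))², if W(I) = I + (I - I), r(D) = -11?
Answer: 25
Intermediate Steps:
W(I) = I (W(I) = I + 0 = I)
(r(5) + Z(W(-1)))² = (-11 - 6*(-1))² = (-11 + 6)² = (-5)² = 25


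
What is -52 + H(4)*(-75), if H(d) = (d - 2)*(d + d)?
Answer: -1252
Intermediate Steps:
H(d) = 2*d*(-2 + d) (H(d) = (-2 + d)*(2*d) = 2*d*(-2 + d))
-52 + H(4)*(-75) = -52 + (2*4*(-2 + 4))*(-75) = -52 + (2*4*2)*(-75) = -52 + 16*(-75) = -52 - 1200 = -1252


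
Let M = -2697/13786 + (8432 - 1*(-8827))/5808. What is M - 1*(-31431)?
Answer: 38134451111/1213168 ≈ 31434.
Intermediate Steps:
M = 3367703/1213168 (M = -2697*1/13786 + (8432 + 8827)*(1/5808) = -2697/13786 + 17259*(1/5808) = -2697/13786 + 523/176 = 3367703/1213168 ≈ 2.7760)
M - 1*(-31431) = 3367703/1213168 - 1*(-31431) = 3367703/1213168 + 31431 = 38134451111/1213168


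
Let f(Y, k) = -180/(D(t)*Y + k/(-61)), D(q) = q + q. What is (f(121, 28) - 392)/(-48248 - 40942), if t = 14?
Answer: 450077/102390120 ≈ 0.0043957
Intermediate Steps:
D(q) = 2*q
f(Y, k) = -180/(28*Y - k/61) (f(Y, k) = -180/((2*14)*Y + k/(-61)) = -180/(28*Y + k*(-1/61)) = -180/(28*Y - k/61))
(f(121, 28) - 392)/(-48248 - 40942) = (10980/(28 - 1708*121) - 392)/(-48248 - 40942) = (10980/(28 - 206668) - 392)/(-89190) = (10980/(-206640) - 392)*(-1/89190) = (10980*(-1/206640) - 392)*(-1/89190) = (-61/1148 - 392)*(-1/89190) = -450077/1148*(-1/89190) = 450077/102390120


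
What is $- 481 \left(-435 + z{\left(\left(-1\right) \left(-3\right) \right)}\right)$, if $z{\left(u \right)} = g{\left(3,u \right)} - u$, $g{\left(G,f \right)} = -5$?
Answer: $213083$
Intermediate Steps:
$z{\left(u \right)} = -5 - u$
$- 481 \left(-435 + z{\left(\left(-1\right) \left(-3\right) \right)}\right) = - 481 \left(-435 - \left(5 - -3\right)\right) = - 481 \left(-435 - 8\right) = \left(-481\right) \left(-443\right) = 213083$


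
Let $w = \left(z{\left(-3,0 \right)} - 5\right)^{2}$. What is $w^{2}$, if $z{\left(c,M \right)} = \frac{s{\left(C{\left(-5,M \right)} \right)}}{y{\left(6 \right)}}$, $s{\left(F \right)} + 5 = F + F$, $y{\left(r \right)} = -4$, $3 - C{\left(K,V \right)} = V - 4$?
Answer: $\frac{707281}{256} \approx 2762.8$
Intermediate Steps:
$C{\left(K,V \right)} = 7 - V$ ($C{\left(K,V \right)} = 3 - \left(V - 4\right) = 3 - \left(-4 + V\right) = 7 - V$)
$s{\left(F \right)} = -5 + 2 F$ ($s{\left(F \right)} = -5 + \left(F + F\right) = -5 + 2 F$)
$z{\left(c,M \right)} = - \frac{9}{4} + \frac{M}{2}$ ($z{\left(c,M \right)} = \frac{-5 + 2 \left(7 - M\right)}{-4} = \left(-5 - \left(-14 + 2 M\right)\right) \left(- \frac{1}{4}\right) = \left(9 - 2 M\right) \left(- \frac{1}{4}\right) = - \frac{9}{4} + \frac{M}{2}$)
$w = \frac{841}{16}$ ($w = \left(\left(- \frac{9}{4} + \frac{1}{2} \cdot 0\right) - 5\right)^{2} = \left(\left(- \frac{9}{4} + 0\right) - 5\right)^{2} = \left(- \frac{9}{4} - 5\right)^{2} = \left(- \frac{29}{4}\right)^{2} = \frac{841}{16} \approx 52.563$)
$w^{2} = \left(\frac{841}{16}\right)^{2} = \frac{707281}{256}$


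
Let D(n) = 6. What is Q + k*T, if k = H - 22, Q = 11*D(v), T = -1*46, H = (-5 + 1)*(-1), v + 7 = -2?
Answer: 894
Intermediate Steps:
v = -9 (v = -7 - 2 = -9)
H = 4 (H = -4*(-1) = 4)
T = -46
Q = 66 (Q = 11*6 = 66)
k = -18 (k = 4 - 22 = -18)
Q + k*T = 66 - 18*(-46) = 66 + 828 = 894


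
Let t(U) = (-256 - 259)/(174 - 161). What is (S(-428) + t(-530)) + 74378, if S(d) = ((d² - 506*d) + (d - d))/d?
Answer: 954257/13 ≈ 73404.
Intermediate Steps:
t(U) = -515/13
S(d) = (d² - 506*d)/d (S(d) = ((d² - 506*d) + 0)/d = (d² - 506*d)/d)
(S(-428) + t(-530)) + 74378 = ((-506 - 428) - 515/13) + 74378 = (-934 - 515/13) + 74378 = -12657/13 + 74378 = 954257/13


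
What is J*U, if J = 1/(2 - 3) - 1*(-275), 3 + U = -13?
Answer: -4384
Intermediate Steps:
U = -16 (U = -3 - 13 = -16)
J = 274 (J = 1/(-1) + 275 = -1 + 275 = 274)
J*U = 274*(-16) = -4384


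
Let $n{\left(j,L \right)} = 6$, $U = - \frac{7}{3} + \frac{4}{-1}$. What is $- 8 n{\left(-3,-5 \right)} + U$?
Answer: $- \frac{163}{3} \approx -54.333$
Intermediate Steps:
$U = - \frac{19}{3}$ ($U = \left(-7\right) \frac{1}{3} + 4 \left(-1\right) = - \frac{7}{3} - 4 = - \frac{19}{3} \approx -6.3333$)
$- 8 n{\left(-3,-5 \right)} + U = \left(-8\right) 6 - \frac{19}{3} = -48 - \frac{19}{3} = - \frac{163}{3}$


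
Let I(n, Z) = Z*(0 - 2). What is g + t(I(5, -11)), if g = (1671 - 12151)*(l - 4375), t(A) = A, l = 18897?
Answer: -152190538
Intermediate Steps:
I(n, Z) = -2*Z (I(n, Z) = Z*(-2) = -2*Z)
g = -152190560 (g = (1671 - 12151)*(18897 - 4375) = -10480*14522 = -152190560)
g + t(I(5, -11)) = -152190560 - 2*(-11) = -152190560 + 22 = -152190538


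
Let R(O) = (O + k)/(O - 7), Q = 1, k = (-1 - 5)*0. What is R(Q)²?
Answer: 1/36 ≈ 0.027778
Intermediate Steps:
k = 0 (k = -6*0 = 0)
R(O) = O/(-7 + O) (R(O) = (O + 0)/(O - 7) = O/(-7 + O))
R(Q)² = (1/(-7 + 1))² = (1/(-6))² = (1*(-⅙))² = (-⅙)² = 1/36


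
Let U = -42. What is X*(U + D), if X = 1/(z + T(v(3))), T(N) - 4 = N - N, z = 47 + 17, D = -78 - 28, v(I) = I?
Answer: -37/17 ≈ -2.1765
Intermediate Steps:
D = -106
z = 64
T(N) = 4 (T(N) = 4 + (N - N) = 4 + 0 = 4)
X = 1/68 (X = 1/(64 + 4) = 1/68 ≈ 0.014706)
X*(U + D) = (-42 - 106)/68 = (1/68)*(-148) = -37/17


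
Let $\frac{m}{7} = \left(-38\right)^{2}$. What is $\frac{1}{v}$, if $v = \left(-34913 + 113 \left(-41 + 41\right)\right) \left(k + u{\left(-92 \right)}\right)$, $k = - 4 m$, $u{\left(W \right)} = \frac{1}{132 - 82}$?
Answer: $\frac{50}{70580085887} \approx 7.0841 \cdot 10^{-10}$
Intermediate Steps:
$m = 10108$ ($m = 7 \left(-38\right)^{2} = 7 \cdot 1444 = 10108$)
$u{\left(W \right)} = \frac{1}{50}$
$k = -40432$ ($k = \left(-4\right) 10108 = -40432$)
$v = \frac{70580085887}{50}$ ($v = \left(-34913 + 113 \left(-41 + 41\right)\right) \left(-40432 + \frac{1}{50}\right) = \left(-34913 + 113 \cdot 0\right) \left(- \frac{2021599}{50}\right) = \left(-34913 + 0\right) \left(- \frac{2021599}{50}\right) = \left(-34913\right) \left(- \frac{2021599}{50}\right) = \frac{70580085887}{50} \approx 1.4116 \cdot 10^{9}$)
$\frac{1}{v} = \frac{1}{\frac{70580085887}{50}} = \frac{50}{70580085887}$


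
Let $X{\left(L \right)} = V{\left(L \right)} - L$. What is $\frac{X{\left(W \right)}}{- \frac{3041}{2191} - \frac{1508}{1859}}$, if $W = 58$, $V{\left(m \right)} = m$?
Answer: $0$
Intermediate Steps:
$X{\left(L \right)} = 0$ ($X{\left(L \right)} = L - L = 0$)
$\frac{X{\left(W \right)}}{- \frac{3041}{2191} - \frac{1508}{1859}} = \frac{0}{- \frac{3041}{2191} - \frac{1508}{1859}} = \frac{0}{\left(-3041\right) \frac{1}{2191} - \frac{116}{143}} = \frac{0}{- \frac{3041}{2191} - \frac{116}{143}} = \frac{0}{- \frac{689019}{313313}} = 0 \left(- \frac{313313}{689019}\right) = 0$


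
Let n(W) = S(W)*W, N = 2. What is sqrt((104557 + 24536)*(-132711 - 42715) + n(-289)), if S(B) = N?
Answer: 2*I*sqrt(5661567299) ≈ 1.5049e+5*I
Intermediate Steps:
S(B) = 2
n(W) = 2*W
sqrt((104557 + 24536)*(-132711 - 42715) + n(-289)) = sqrt((104557 + 24536)*(-132711 - 42715) + 2*(-289)) = sqrt(129093*(-175426) - 578) = sqrt(-22646268618 - 578) = sqrt(-22646269196) = 2*I*sqrt(5661567299)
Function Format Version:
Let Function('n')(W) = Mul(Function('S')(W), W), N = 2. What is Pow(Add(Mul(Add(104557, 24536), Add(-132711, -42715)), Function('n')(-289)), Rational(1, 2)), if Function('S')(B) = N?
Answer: Mul(2, I, Pow(5661567299, Rational(1, 2))) ≈ Mul(1.5049e+5, I)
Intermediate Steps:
Function('S')(B) = 2
Function('n')(W) = Mul(2, W)
Pow(Add(Mul(Add(104557, 24536), Add(-132711, -42715)), Function('n')(-289)), Rational(1, 2)) = Pow(Add(Mul(Add(104557, 24536), Add(-132711, -42715)), Mul(2, -289)), Rational(1, 2)) = Pow(Add(Mul(129093, -175426), -578), Rational(1, 2)) = Pow(Add(-22646268618, -578), Rational(1, 2)) = Pow(-22646269196, Rational(1, 2)) = Mul(2, I, Pow(5661567299, Rational(1, 2)))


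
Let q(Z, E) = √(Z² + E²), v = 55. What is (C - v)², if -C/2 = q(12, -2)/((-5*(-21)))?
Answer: 33351217/11025 + 88*√37/21 ≈ 3050.5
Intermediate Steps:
q(Z, E) = √(E² + Z²)
C = -4*√37/105 (C = -2*√((-2)² + 12²)/((-5*(-21))) = -2*√(4 + 144)/105 = -2*√148/105 = -2*2*√37/105 = -4*√37/105 ≈ -0.23172)
(C - v)² = (-4*√37/105 - 1*55)² = (-4*√37/105 - 55)² = (-55 - 4*√37/105)²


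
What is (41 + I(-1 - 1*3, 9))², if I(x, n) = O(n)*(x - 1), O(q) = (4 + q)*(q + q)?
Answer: 1274641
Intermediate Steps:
O(q) = 2*q*(4 + q) (O(q) = (4 + q)*(2*q) = 2*q*(4 + q))
I(x, n) = 2*n*(-1 + x)*(4 + n) (I(x, n) = (2*n*(4 + n))*(x - 1) = (2*n*(4 + n))*(-1 + x) = 2*n*(-1 + x)*(4 + n))
(41 + I(-1 - 1*3, 9))² = (41 + 2*9*(-1 + (-1 - 1*3))*(4 + 9))² = (41 + 2*9*(-1 + (-1 - 3))*13)² = (41 + 2*9*(-1 - 4)*13)² = (41 + 2*9*(-5)*13)² = (41 - 1170)² = (-1129)² = 1274641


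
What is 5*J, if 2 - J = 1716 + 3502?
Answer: -26080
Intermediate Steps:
J = -5216 (J = 2 - (1716 + 3502) = 2 - 1*5218 = 2 - 5218 = -5216)
5*J = 5*(-5216) = -26080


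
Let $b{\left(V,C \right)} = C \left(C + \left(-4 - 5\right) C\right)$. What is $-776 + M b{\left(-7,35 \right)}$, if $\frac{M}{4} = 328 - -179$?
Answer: $-19875176$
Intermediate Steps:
$M = 2028$ ($M = 4 \left(328 - -179\right) = 4 \left(328 + 179\right) = 4 \cdot 507 = 2028$)
$b{\left(V,C \right)} = - 8 C^{2}$ ($b{\left(V,C \right)} = C \left(C - 9 C\right) = C \left(- 8 C\right) = - 8 C^{2}$)
$-776 + M b{\left(-7,35 \right)} = -776 + 2028 \left(- 8 \cdot 35^{2}\right) = -776 + 2028 \left(\left(-8\right) 1225\right) = -776 + 2028 \left(-9800\right) = -776 - 19874400 = -19875176$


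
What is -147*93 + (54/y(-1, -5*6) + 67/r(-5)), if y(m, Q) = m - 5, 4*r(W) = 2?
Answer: -13546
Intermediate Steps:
r(W) = 1/2 (r(W) = (1/4)*2 = 1/2)
y(m, Q) = -5 + m
-147*93 + (54/y(-1, -5*6) + 67/r(-5)) = -147*93 + (54/(-5 - 1) + 67/(1/2)) = -13671 + (54/(-6) + 67*2) = -13671 + (54*(-1/6) + 134) = -13671 + (-9 + 134) = -13671 + 125 = -13546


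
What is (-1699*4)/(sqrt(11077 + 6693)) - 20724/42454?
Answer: -10362/21227 - 3398*sqrt(17770)/8885 ≈ -51.469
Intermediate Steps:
(-1699*4)/(sqrt(11077 + 6693)) - 20724/42454 = -6796*sqrt(17770)/17770 - 20724*1/42454 = -3398*sqrt(17770)/8885 - 10362/21227 = -10362/21227 - 3398*sqrt(17770)/8885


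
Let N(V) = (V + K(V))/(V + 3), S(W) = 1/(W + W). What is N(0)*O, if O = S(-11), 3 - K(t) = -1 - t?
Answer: -2/33 ≈ -0.060606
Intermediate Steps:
S(W) = 1/(2*W)
K(t) = 4 + t (K(t) = 3 - (-1 - t) = 3 + (1 + t) = 4 + t)
N(V) = (4 + 2*V)/(3 + V) (N(V) = (V + (4 + V))/(V + 3) = (4 + 2*V)/(3 + V))
O = -1/22 (O = (1/2)/(-11) = (1/2)*(-1/11) = -1/22 ≈ -0.045455)
N(0)*O = (2*(2 + 0)/(3 + 0))*(-1/22) = (2*2/3)*(-1/22) = (2*(1/3)*2)*(-1/22) = (4/3)*(-1/22) = -2/33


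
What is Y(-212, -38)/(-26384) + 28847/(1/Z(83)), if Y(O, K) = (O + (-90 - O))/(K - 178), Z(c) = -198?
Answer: -1808371813253/316608 ≈ -5.7117e+6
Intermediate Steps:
Y(O, K) = -90/(-178 + K)
Y(-212, -38)/(-26384) + 28847/(1/Z(83)) = -90/(-178 - 38)/(-26384) + 28847/(1/(-198)) = -90/(-216)*(-1/26384) + 28847/(-1/198) = -90*(-1/216)*(-1/26384) + 28847*(-198) = (5/12)*(-1/26384) - 5711706 = -5/316608 - 5711706 = -1808371813253/316608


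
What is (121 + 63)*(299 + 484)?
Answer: 144072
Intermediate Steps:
(121 + 63)*(299 + 484) = 184*783 = 144072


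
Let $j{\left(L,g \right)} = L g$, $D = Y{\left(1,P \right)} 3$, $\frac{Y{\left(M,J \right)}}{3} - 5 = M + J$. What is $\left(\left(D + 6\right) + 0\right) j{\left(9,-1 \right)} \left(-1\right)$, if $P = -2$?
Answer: $378$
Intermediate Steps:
$Y{\left(M,J \right)} = 15 + 3 J + 3 M$ ($Y{\left(M,J \right)} = 15 + 3 \left(M + J\right) = 15 + 3 \left(J + M\right) = 15 + \left(3 J + 3 M\right) = 15 + 3 J + 3 M$)
$D = 36$ ($D = \left(15 + 3 \left(-2\right) + 3 \cdot 1\right) 3 = \left(15 - 6 + 3\right) 3 = 12 \cdot 3 = 36$)
$\left(\left(D + 6\right) + 0\right) j{\left(9,-1 \right)} \left(-1\right) = \left(\left(36 + 6\right) + 0\right) 9 \left(-1\right) \left(-1\right) = \left(42 + 0\right) \left(-9\right) \left(-1\right) = 42 \left(-9\right) \left(-1\right) = \left(-378\right) \left(-1\right) = 378$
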